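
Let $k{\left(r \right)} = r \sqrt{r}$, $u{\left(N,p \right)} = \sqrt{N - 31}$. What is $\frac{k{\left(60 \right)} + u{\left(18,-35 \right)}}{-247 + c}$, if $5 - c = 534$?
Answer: $- \frac{15 \sqrt{15}}{97} - \frac{i \sqrt{13}}{776} \approx -0.59892 - 0.0046463 i$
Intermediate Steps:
$c = -529$ ($c = 5 - 534 = -529$)
$u{\left(N,p \right)} = \sqrt{-31 + N}$
$k{\left(r \right)} = r^{\frac{3}{2}}$
$\frac{k{\left(60 \right)} + u{\left(18,-35 \right)}}{-247 + c} = \frac{60^{\frac{3}{2}} + \sqrt{-31 + 18}}{-247 - 529} = \frac{120 \sqrt{15} + \sqrt{-13}}{-776} = \left(120 \sqrt{15} + i \sqrt{13}\right) \left(- \frac{1}{776}\right) = - \frac{15 \sqrt{15}}{97} - \frac{i \sqrt{13}}{776}$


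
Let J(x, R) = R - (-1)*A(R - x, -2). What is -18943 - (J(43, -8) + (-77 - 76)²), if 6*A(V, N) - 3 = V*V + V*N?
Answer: -42795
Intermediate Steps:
A(V, N) = ½ + V²/6 + N*V/6 (A(V, N) = ½ + (V*V + V*N)/6 = ½ + (V² + N*V)/6 = ½ + (V²/6 + N*V/6) = ½ + V²/6 + N*V/6)
J(x, R) = ½ + x/3 + (R - x)²/6 + 2*R/3 (J(x, R) = R - (-1)*(½ + (R - x)²/6 + (⅙)*(-2)*(R - x)) = R - (-1)*(½ + (R - x)²/6 + (-R/3 + x/3)) = R - (-1)*(½ - R/3 + x/3 + (R - x)²/6) = R - (-½ - x/3 - (R - x)²/6 + R/3) = R + (½ - R/3 + x/3 + (R - x)²/6) = ½ + x/3 + (R - x)²/6 + 2*R/3)
-18943 - (J(43, -8) + (-77 - 76)²) = -18943 - ((½ + (⅓)*43 + (-8 - 1*43)²/6 + (⅔)*(-8)) + (-77 - 76)²) = -18943 - ((½ + 43/3 + (-8 - 43)²/6 - 16/3) + (-153)²) = -18943 - ((½ + 43/3 + (⅙)*(-51)² - 16/3) + 23409) = -18943 - ((½ + 43/3 + (⅙)*2601 - 16/3) + 23409) = -18943 - ((½ + 43/3 + 867/2 - 16/3) + 23409) = -18943 - (443 + 23409) = -18943 - 1*23852 = -18943 - 23852 = -42795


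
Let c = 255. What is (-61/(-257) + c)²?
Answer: 4302835216/66049 ≈ 65146.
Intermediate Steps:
(-61/(-257) + c)² = (-61/(-257) + 255)² = (-61*(-1/257) + 255)² = (61/257 + 255)² = (65596/257)² = 4302835216/66049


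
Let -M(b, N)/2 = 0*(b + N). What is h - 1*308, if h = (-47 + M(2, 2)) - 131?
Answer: -486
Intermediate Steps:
M(b, N) = 0 (M(b, N) = -0*(b + N) = -0*(N + b) = -2*0 = 0)
h = -178 (h = (-47 + 0) - 131 = -47 - 131 = -178)
h - 1*308 = -178 - 1*308 = -178 - 308 = -486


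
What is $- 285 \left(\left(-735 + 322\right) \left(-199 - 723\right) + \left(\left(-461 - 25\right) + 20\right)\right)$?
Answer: $-108391200$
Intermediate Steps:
$- 285 \left(\left(-735 + 322\right) \left(-199 - 723\right) + \left(\left(-461 - 25\right) + 20\right)\right) = - 285 \left(\left(-413\right) \left(-922\right) + \left(-486 + 20\right)\right) = - 285 \left(380786 - 466\right) = \left(-285\right) 380320 = -108391200$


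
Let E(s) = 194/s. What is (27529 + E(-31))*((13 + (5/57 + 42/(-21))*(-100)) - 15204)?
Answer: -729479183335/1767 ≈ -4.1283e+8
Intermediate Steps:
(27529 + E(-31))*((13 + (5/57 + 42/(-21))*(-100)) - 15204) = (27529 + 194/(-31))*((13 + (5/57 + 42/(-21))*(-100)) - 15204) = (27529 + 194*(-1/31))*((13 + (5*(1/57) + 42*(-1/21))*(-100)) - 15204) = (27529 - 194/31)*((13 + (5/57 - 2)*(-100)) - 15204) = 853205*((13 - 109/57*(-100)) - 15204)/31 = 853205*((13 + 10900/57) - 15204)/31 = 853205*(11641/57 - 15204)/31 = (853205/31)*(-854987/57) = -729479183335/1767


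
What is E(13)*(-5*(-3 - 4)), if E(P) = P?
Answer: 455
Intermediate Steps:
E(13)*(-5*(-3 - 4)) = 13*(-5*(-3 - 4)) = 13*(-5*(-7)) = 13*35 = 455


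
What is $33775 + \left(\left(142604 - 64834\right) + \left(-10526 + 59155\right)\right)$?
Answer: $160174$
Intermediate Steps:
$33775 + \left(\left(142604 - 64834\right) + \left(-10526 + 59155\right)\right) = 33775 + \left(\left(142604 - 64834\right) + 48629\right) = 33775 + \left(77770 + 48629\right) = 33775 + 126399 = 160174$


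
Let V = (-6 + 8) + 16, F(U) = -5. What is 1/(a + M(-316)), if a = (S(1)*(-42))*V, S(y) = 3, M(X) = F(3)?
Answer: -1/2273 ≈ -0.00043995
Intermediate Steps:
V = 18 (V = 2 + 16 = 18)
M(X) = -5
a = -2268 (a = (3*(-42))*18 = -126*18 = -2268)
1/(a + M(-316)) = 1/(-2268 - 5) = 1/(-2273) = -1/2273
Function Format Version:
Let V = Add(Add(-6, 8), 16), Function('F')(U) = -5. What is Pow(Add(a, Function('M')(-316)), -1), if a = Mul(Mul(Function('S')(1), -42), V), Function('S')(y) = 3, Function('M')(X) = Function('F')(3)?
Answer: Rational(-1, 2273) ≈ -0.00043995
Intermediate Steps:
V = 18 (V = Add(2, 16) = 18)
Function('M')(X) = -5
a = -2268 (a = Mul(Mul(3, -42), 18) = Mul(-126, 18) = -2268)
Pow(Add(a, Function('M')(-316)), -1) = Pow(Add(-2268, -5), -1) = Pow(-2273, -1) = Rational(-1, 2273)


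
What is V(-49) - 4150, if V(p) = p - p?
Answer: -4150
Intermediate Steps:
V(p) = 0
V(-49) - 4150 = 0 - 4150 = -4150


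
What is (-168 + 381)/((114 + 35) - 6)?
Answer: 213/143 ≈ 1.4895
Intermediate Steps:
(-168 + 381)/((114 + 35) - 6) = 213/(149 - 6) = 213/143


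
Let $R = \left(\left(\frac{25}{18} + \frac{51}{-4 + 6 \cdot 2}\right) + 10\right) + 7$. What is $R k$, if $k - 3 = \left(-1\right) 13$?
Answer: $- \frac{8915}{36} \approx -247.64$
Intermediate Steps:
$k = -10$ ($k = 3 - 13 = -10$)
$R = \frac{1783}{72}$ ($R = \left(\left(25 \cdot \frac{1}{18} + \frac{51}{-4 + 12}\right) + 10\right) + 7 = \left(\left(\frac{25}{18} + \frac{51}{8}\right) + 10\right) + 7 = \left(\frac{559}{72} + 10\right) + 7 = \frac{1279}{72} + 7 = \frac{1783}{72} \approx 24.764$)
$R k = \frac{1783}{72} \left(-10\right) = - \frac{8915}{36}$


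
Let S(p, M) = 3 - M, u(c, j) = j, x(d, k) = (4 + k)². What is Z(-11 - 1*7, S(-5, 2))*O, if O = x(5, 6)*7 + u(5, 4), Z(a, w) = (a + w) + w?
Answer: -11264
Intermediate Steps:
Z(a, w) = a + 2*w
O = 704 (O = (4 + 6)²*7 + 4 = 10²*7 + 4 = 100*7 + 4 = 700 + 4 = 704)
Z(-11 - 1*7, S(-5, 2))*O = ((-11 - 1*7) + 2*(3 - 1*2))*704 = ((-11 - 7) + 2*(3 - 2))*704 = (-18 + 2*1)*704 = (-18 + 2)*704 = -16*704 = -11264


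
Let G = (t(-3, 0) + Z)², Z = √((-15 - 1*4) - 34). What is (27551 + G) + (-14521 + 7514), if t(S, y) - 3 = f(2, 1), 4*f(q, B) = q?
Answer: 82013/4 + 7*I*√53 ≈ 20503.0 + 50.961*I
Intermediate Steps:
f(q, B) = q/4
t(S, y) = 7/2 (t(S, y) = 3 + (¼)*2 = 3 + ½ = 7/2)
Z = I*√53 (Z = √((-15 - 4) - 34) = √(-19 - 34) = √(-53) = I*√53 ≈ 7.2801*I)
G = (7/2 + I*√53)² ≈ -40.75 + 50.961*I
(27551 + G) + (-14521 + 7514) = (27551 + (-163/4 + 7*I*√53)) + (-14521 + 7514) = (110041/4 + 7*I*√53) - 7007 = 82013/4 + 7*I*√53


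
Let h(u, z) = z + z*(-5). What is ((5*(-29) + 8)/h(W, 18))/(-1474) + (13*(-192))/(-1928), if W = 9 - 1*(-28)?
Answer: 33078919/25576848 ≈ 1.2933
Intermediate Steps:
W = 37 (W = 9 + 28 = 37)
h(u, z) = -4*z (h(u, z) = z - 5*z = -4*z)
((5*(-29) + 8)/h(W, 18))/(-1474) + (13*(-192))/(-1928) = ((5*(-29) + 8)/((-4*18)))/(-1474) + (13*(-192))/(-1928) = ((-145 + 8)/(-72))*(-1/1474) - 2496*(-1/1928) = -137*(-1/72)*(-1/1474) + 312/241 = (137/72)*(-1/1474) + 312/241 = -137/106128 + 312/241 = 33078919/25576848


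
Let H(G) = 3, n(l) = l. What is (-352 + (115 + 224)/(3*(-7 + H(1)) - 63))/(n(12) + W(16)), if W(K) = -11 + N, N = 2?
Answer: -2971/25 ≈ -118.84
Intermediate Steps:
W(K) = -9 (W(K) = -11 + 2 = -9)
(-352 + (115 + 224)/(3*(-7 + H(1)) - 63))/(n(12) + W(16)) = (-352 + (115 + 224)/(3*(-7 + 3) - 63))/(12 - 9) = (-352 + 339/(3*(-4) - 63))/3 = (-352 + 339/(-12 - 63))*(1/3) = (-352 + 339/(-75))*(1/3) = (-352 + 339*(-1/75))*(1/3) = (-352 - 113/25)*(1/3) = -8913/25*1/3 = -2971/25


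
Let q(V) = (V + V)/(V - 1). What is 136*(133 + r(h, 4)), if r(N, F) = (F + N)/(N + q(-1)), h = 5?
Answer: 18292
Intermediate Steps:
q(V) = 2*V/(-1 + V) (q(V) = (2*V)/(-1 + V) = 2*V/(-1 + V))
r(N, F) = (F + N)/(1 + N) (r(N, F) = (F + N)/(N + 2*(-1)/(-1 - 1)) = (F + N)/(N + 2*(-1)/(-2)) = (F + N)/(N + 2*(-1)*(-½)) = (F + N)/(N + 1) = (F + N)/(1 + N))
136*(133 + r(h, 4)) = 136*(133 + (4 + 5)/(1 + 5)) = 136*(133 + 9/6) = 136*(133 + (⅙)*9) = 136*(133 + 3/2) = 136*(269/2) = 18292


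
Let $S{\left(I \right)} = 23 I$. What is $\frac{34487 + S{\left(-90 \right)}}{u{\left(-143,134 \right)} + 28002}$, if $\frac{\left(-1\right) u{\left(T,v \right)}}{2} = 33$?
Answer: $\frac{32417}{27936} \approx 1.1604$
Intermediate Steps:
$u{\left(T,v \right)} = -66$ ($u{\left(T,v \right)} = \left(-2\right) 33 = -66$)
$\frac{34487 + S{\left(-90 \right)}}{u{\left(-143,134 \right)} + 28002} = \frac{34487 + 23 \left(-90\right)}{-66 + 28002} = \frac{34487 - 2070}{27936} = 32417 \cdot \frac{1}{27936} = \frac{32417}{27936}$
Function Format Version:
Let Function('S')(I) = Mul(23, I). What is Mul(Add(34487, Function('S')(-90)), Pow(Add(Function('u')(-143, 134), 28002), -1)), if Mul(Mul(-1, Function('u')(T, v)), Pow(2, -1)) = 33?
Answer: Rational(32417, 27936) ≈ 1.1604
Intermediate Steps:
Function('u')(T, v) = -66 (Function('u')(T, v) = Mul(-2, 33) = -66)
Mul(Add(34487, Function('S')(-90)), Pow(Add(Function('u')(-143, 134), 28002), -1)) = Mul(Add(34487, Mul(23, -90)), Pow(Add(-66, 28002), -1)) = Mul(Add(34487, -2070), Pow(27936, -1)) = Mul(32417, Rational(1, 27936)) = Rational(32417, 27936)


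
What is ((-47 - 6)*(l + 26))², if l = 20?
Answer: 5943844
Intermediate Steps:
((-47 - 6)*(l + 26))² = ((-47 - 6)*(20 + 26))² = (-53*46)² = (-2438)² = 5943844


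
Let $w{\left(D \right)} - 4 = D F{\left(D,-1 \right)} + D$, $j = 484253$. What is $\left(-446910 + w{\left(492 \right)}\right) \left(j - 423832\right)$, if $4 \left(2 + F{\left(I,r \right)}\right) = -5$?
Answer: $-27069393473$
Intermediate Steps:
$F{\left(I,r \right)} = - \frac{13}{4}$ ($F{\left(I,r \right)} = -2 + \frac{1}{4} \left(-5\right) = -2 - \frac{5}{4} = - \frac{13}{4}$)
$w{\left(D \right)} = 4 - \frac{9 D}{4}$ ($w{\left(D \right)} = 4 + \left(D \left(- \frac{13}{4}\right) + D\right) = 4 + \left(- \frac{13 D}{4} + D\right) = 4 - \frac{9 D}{4}$)
$\left(-446910 + w{\left(492 \right)}\right) \left(j - 423832\right) = \left(-446910 + \left(4 - 1107\right)\right) \left(484253 - 423832\right) = \left(-446910 + \left(4 - 1107\right)\right) 60421 = \left(-446910 - 1103\right) 60421 = \left(-448013\right) 60421 = -27069393473$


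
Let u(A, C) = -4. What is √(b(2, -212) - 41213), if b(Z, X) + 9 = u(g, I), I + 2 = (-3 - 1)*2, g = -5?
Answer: I*√41226 ≈ 203.04*I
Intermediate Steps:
I = -10 (I = -2 + (-3 - 1)*2 = -2 - 4*2 = -2 - 8 = -10)
b(Z, X) = -13 (b(Z, X) = -9 - 4 = -13)
√(b(2, -212) - 41213) = √(-13 - 41213) = √(-41226) = I*√41226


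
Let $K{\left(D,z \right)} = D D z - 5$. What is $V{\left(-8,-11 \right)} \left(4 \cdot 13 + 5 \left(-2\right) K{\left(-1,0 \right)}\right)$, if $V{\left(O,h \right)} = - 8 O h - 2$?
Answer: $-72012$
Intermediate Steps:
$V{\left(O,h \right)} = -2 - 8 O h$ ($V{\left(O,h \right)} = - 8 O h - 2 = -2 - 8 O h$)
$K{\left(D,z \right)} = -5 + z D^{2}$ ($K{\left(D,z \right)} = D^{2} z - 5 = z D^{2} - 5 = -5 + z D^{2}$)
$V{\left(-8,-11 \right)} \left(4 \cdot 13 + 5 \left(-2\right) K{\left(-1,0 \right)}\right) = \left(-2 - \left(-64\right) \left(-11\right)\right) \left(4 \cdot 13 + 5 \left(-2\right) \left(-5 + 0 \left(-1\right)^{2}\right)\right) = \left(-2 - 704\right) \left(52 - 10 \left(-5 + 0 \cdot 1\right)\right) = - 706 \left(52 - 10 \left(-5 + 0\right)\right) = - 706 \left(52 - -50\right) = - 706 \left(52 + 50\right) = \left(-706\right) 102 = -72012$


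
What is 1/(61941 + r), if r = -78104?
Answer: -1/16163 ≈ -6.1870e-5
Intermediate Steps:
1/(61941 + r) = 1/(61941 - 78104) = 1/(-16163) = -1/16163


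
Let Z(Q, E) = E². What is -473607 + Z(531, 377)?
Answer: -331478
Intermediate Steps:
-473607 + Z(531, 377) = -473607 + 377² = -473607 + 142129 = -331478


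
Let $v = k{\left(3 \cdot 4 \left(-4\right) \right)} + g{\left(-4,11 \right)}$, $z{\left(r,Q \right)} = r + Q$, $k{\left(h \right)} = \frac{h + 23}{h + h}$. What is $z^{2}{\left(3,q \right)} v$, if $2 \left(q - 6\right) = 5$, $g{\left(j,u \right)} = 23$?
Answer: $\frac{1181257}{384} \approx 3076.2$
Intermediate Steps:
$q = \frac{17}{2}$ ($q = 6 + \frac{1}{2} \cdot 5 = 6 + \frac{5}{2} = \frac{17}{2} \approx 8.5$)
$k{\left(h \right)} = \frac{23 + h}{2 h}$
$z{\left(r,Q \right)} = Q + r$
$v = \frac{2233}{96}$ ($v = \frac{23 + 3 \cdot 4 \left(-4\right)}{2 \cdot 3 \cdot 4 \left(-4\right)} + 23 = \frac{23 + 12 \left(-4\right)}{2 \cdot 12 \left(-4\right)} + 23 = \frac{23 - 48}{2 \left(-48\right)} + 23 = \frac{1}{2} \left(- \frac{1}{48}\right) \left(-25\right) + 23 = \frac{25}{96} + 23 = \frac{2233}{96} \approx 23.26$)
$z^{2}{\left(3,q \right)} v = \left(\frac{17}{2} + 3\right)^{2} \cdot \frac{2233}{96} = \left(\frac{23}{2}\right)^{2} \cdot \frac{2233}{96} = \frac{529}{4} \cdot \frac{2233}{96} = \frac{1181257}{384}$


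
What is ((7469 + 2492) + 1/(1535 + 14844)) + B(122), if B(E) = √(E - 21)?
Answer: 163151220/16379 + √101 ≈ 9971.0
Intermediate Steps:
B(E) = √(-21 + E)
((7469 + 2492) + 1/(1535 + 14844)) + B(122) = ((7469 + 2492) + 1/(1535 + 14844)) + √(-21 + 122) = (9961 + 1/16379) + √101 = 163151220/16379 + √101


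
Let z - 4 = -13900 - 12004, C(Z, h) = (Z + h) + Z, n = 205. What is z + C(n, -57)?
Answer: -25547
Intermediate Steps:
C(Z, h) = h + 2*Z
z = -25900 (z = 4 + (-13900 - 12004) = 4 - 25904 = -25900)
z + C(n, -57) = -25900 + (-57 + 2*205) = -25900 + (-57 + 410) = -25900 + 353 = -25547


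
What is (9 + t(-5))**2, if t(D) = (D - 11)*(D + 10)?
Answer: 5041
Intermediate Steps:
t(D) = (-11 + D)*(10 + D)
(9 + t(-5))**2 = (9 + (-110 + (-5)**2 - 1*(-5)))**2 = (9 + (-110 + 25 + 5))**2 = (9 - 80)**2 = (-71)**2 = 5041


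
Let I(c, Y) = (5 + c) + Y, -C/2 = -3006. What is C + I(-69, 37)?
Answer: 5985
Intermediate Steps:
C = 6012 (C = -2*(-3006) = 6012)
I(c, Y) = 5 + Y + c
C + I(-69, 37) = 6012 + (5 + 37 - 69) = 6012 - 27 = 5985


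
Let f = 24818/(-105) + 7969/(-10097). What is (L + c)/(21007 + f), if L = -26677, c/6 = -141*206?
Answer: -213047356305/22019882204 ≈ -9.6752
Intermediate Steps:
c = -174276 (c = 6*(-141*206) = 6*(-29046) = -174276)
f = -251424091/1060185 (f = 24818*(-1/105) + 7969*(-1/10097) = -24818/105 - 7969/10097 = -251424091/1060185 ≈ -237.15)
(L + c)/(21007 + f) = (-26677 - 174276)/(21007 - 251424091/1060185) = -200953/22019882204/1060185 = -200953*1060185/22019882204 = -213047356305/22019882204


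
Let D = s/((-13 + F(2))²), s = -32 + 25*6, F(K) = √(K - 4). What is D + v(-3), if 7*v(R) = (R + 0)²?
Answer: (234*√2 + 2329*I)/(7*(26*√2 + 167*I)) ≈ 1.9596 + 0.14838*I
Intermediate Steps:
v(R) = R²/7 (v(R) = (R + 0)²/7 = R²/7)
F(K) = √(-4 + K)
s = 118 (s = -32 + 150 = 118)
D = 118/(-13 + I*√2)² (D = 118/((-13 + √(-4 + 2))²) = 118/((-13 + √(-2))²) = 118/((-13 + I*√2)²) = 118/(-13 + I*√2)² ≈ 0.67392 + 0.14838*I)
D + v(-3) = 118/(13 - I*√2)² + (⅐)*(-3)² = 118/(13 - I*√2)² + (⅐)*9 = 118/(13 - I*√2)² + 9/7 = 9/7 + 118/(13 - I*√2)²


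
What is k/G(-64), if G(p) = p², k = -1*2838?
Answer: -1419/2048 ≈ -0.69287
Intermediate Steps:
k = -2838
k/G(-64) = -2838/((-64)²) = -2838/4096 = -2838*1/4096 = -1419/2048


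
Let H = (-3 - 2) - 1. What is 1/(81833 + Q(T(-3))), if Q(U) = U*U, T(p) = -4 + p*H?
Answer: 1/82029 ≈ 1.2191e-5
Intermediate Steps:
H = -6 (H = -5 - 1 = -6)
T(p) = -4 - 6*p (T(p) = -4 + p*(-6) = -4 - 6*p)
Q(U) = U**2
1/(81833 + Q(T(-3))) = 1/(81833 + (-4 - 6*(-3))**2) = 1/(81833 + (-4 + 18)**2) = 1/(81833 + 14**2) = 1/(81833 + 196) = 1/82029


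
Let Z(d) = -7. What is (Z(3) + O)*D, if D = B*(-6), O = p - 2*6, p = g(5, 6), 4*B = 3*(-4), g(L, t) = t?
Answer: -234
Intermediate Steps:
B = -3 (B = (3*(-4))/4 = (¼)*(-12) = -3)
p = 6
O = -6 (O = 6 - 2*6 = 6 - 12 = -6)
D = 18 (D = -3*(-6) = 18)
(Z(3) + O)*D = (-7 - 6)*18 = -13*18 = -234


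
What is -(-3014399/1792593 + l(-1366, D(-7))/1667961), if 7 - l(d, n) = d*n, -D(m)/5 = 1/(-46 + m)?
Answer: 3289701110754/1956403534349 ≈ 1.6815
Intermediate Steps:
D(m) = -5/(-46 + m)
l(d, n) = 7 - d*n
-(-3014399/1792593 + l(-1366, D(-7))/1667961) = -(-3014399/1792593 + (7 - 1*(-1366)*(-5/(-46 - 7)))/1667961) = -(-3014399*1/1792593 + (7 - 1*(-1366)*(-5/(-53)))*(1/1667961)) = -(-3014399/1792593 + (7 - 1*(-1366)*(-5*(-1/53)))*(1/1667961)) = -(-3014399/1792593 + (7 - 1*(-1366)*5/53)*(1/1667961)) = -(-3014399/1792593 + (7 + 6830/53)*(1/1667961)) = -(-3014399/1792593 + (7201/53)*(1/1667961)) = -(-3014399/1792593 + 7201/88401933) = -1*(-3289701110754/1956403534349) = 3289701110754/1956403534349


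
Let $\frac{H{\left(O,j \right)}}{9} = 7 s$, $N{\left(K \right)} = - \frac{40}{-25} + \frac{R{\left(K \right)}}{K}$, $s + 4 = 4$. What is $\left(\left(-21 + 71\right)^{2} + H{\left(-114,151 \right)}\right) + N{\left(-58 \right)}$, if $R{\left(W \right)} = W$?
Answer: $\frac{12513}{5} \approx 2502.6$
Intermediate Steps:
$s = 0$ ($s = -4 + 4 = 0$)
$N{\left(K \right)} = \frac{13}{5}$ ($N{\left(K \right)} = - \frac{40}{-25} + \frac{K}{K} = \left(-40\right) \left(- \frac{1}{25}\right) + 1 = \frac{8}{5} + 1 = \frac{13}{5}$)
$H{\left(O,j \right)} = 0$ ($H{\left(O,j \right)} = 9 \cdot 7 \cdot 0 = 9 \cdot 0 = 0$)
$\left(\left(-21 + 71\right)^{2} + H{\left(-114,151 \right)}\right) + N{\left(-58 \right)} = \left(\left(-21 + 71\right)^{2} + 0\right) + \frac{13}{5} = \left(50^{2} + 0\right) + \frac{13}{5} = \left(2500 + 0\right) + \frac{13}{5} = 2500 + \frac{13}{5} = \frac{12513}{5}$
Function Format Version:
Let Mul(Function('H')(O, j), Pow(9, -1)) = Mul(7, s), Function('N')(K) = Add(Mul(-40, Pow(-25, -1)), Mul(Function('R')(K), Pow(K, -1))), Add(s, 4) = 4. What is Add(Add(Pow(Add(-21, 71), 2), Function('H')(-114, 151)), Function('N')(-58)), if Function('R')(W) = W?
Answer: Rational(12513, 5) ≈ 2502.6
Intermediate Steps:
s = 0 (s = Add(-4, 4) = 0)
Function('N')(K) = Rational(13, 5) (Function('N')(K) = Add(Mul(-40, Pow(-25, -1)), Mul(K, Pow(K, -1))) = Add(Mul(-40, Rational(-1, 25)), 1) = Add(Rational(8, 5), 1) = Rational(13, 5))
Function('H')(O, j) = 0 (Function('H')(O, j) = Mul(9, Mul(7, 0)) = Mul(9, 0) = 0)
Add(Add(Pow(Add(-21, 71), 2), Function('H')(-114, 151)), Function('N')(-58)) = Add(Add(Pow(Add(-21, 71), 2), 0), Rational(13, 5)) = Add(Add(Pow(50, 2), 0), Rational(13, 5)) = Add(Add(2500, 0), Rational(13, 5)) = Add(2500, Rational(13, 5)) = Rational(12513, 5)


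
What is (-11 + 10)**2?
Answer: 1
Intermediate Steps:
(-11 + 10)**2 = (-1)**2 = 1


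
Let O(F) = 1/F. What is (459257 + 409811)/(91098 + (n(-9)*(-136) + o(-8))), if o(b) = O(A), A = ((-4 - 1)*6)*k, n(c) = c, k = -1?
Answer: 26072040/2769661 ≈ 9.4134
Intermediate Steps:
A = 30 (A = ((-4 - 1)*6)*(-1) = -5*6*(-1) = -30*(-1) = 30)
o(b) = 1/30
(459257 + 409811)/(91098 + (n(-9)*(-136) + o(-8))) = (459257 + 409811)/(91098 + (-9*(-136) + 1/30)) = 869068/(91098 + (1224 + 1/30)) = 869068/(91098 + 36721/30) = 869068/(2769661/30) = 869068*(30/2769661) = 26072040/2769661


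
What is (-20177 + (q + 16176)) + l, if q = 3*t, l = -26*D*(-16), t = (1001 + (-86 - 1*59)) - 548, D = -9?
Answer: -6821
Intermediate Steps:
t = 308 (t = (1001 + (-86 - 59)) - 548 = (1001 - 145) - 548 = 856 - 548 = 308)
l = -3744 (l = -26*(-9)*(-16) = 234*(-16) = -3744)
q = 924 (q = 3*308 = 924)
(-20177 + (q + 16176)) + l = (-20177 + (924 + 16176)) - 3744 = (-20177 + 17100) - 3744 = -3077 - 3744 = -6821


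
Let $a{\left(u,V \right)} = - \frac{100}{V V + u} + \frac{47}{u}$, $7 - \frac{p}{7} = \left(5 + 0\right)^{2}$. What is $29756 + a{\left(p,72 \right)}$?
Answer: $\frac{1053527029}{35406} \approx 29756.0$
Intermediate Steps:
$p = -126$ ($p = 49 - 7 \left(5 + 0\right)^{2} = 49 - 7 \cdot 5^{2} = 49 - 175 = -126$)
$a{\left(u,V \right)} = - \frac{100}{u + V^{2}} + \frac{47}{u}$ ($a{\left(u,V \right)} = - \frac{100}{V^{2} + u} + \frac{47}{u} = - \frac{100}{u + V^{2}} + \frac{47}{u}$)
$29756 + a{\left(p,72 \right)} = 29756 + \frac{\left(-53\right) \left(-126\right) + 47 \cdot 72^{2}}{\left(-126\right) \left(-126 + 72^{2}\right)} = 29756 - \frac{6678 + 47 \cdot 5184}{126 \left(-126 + 5184\right)} = 29756 - \frac{6678 + 243648}{126 \cdot 5058} = 29756 - \frac{1}{637308} \cdot 250326 = 29756 - \frac{13907}{35406} = \frac{1053527029}{35406}$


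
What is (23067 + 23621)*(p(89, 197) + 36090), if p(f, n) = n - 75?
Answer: 1690665856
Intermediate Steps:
p(f, n) = -75 + n
(23067 + 23621)*(p(89, 197) + 36090) = (23067 + 23621)*((-75 + 197) + 36090) = 46688*(122 + 36090) = 46688*36212 = 1690665856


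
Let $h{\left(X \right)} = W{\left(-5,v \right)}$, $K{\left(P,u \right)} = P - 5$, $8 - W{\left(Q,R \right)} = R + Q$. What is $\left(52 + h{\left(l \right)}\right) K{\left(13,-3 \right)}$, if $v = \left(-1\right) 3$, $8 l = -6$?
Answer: $544$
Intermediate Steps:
$l = - \frac{3}{4}$ ($l = \frac{1}{8} \left(-6\right) = - \frac{3}{4} \approx -0.75$)
$v = -3$
$W{\left(Q,R \right)} = 8 - Q - R$ ($W{\left(Q,R \right)} = 8 - \left(R + Q\right) = 8 - \left(Q + R\right) = 8 - Q - R$)
$K{\left(P,u \right)} = -5 + P$ ($K{\left(P,u \right)} = P - 5 = -5 + P$)
$h{\left(X \right)} = 16$ ($h{\left(X \right)} = 8 - -5 - -3 = 8 + 5 + 3 = 16$)
$\left(52 + h{\left(l \right)}\right) K{\left(13,-3 \right)} = \left(52 + 16\right) \left(-5 + 13\right) = 68 \cdot 8 = 544$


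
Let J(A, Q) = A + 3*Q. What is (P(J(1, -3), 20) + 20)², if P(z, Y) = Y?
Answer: 1600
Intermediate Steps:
(P(J(1, -3), 20) + 20)² = (20 + 20)² = 40² = 1600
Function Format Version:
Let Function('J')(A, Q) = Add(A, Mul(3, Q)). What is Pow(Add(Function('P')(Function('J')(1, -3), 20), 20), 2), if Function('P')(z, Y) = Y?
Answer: 1600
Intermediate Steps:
Pow(Add(Function('P')(Function('J')(1, -3), 20), 20), 2) = Pow(Add(20, 20), 2) = Pow(40, 2) = 1600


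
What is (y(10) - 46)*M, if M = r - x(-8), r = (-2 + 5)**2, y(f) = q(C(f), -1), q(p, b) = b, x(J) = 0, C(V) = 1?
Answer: -423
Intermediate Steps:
y(f) = -1
r = 9 (r = 3**2 = 9)
M = 9 (M = 9 - 1*0 = 9 + 0 = 9)
(y(10) - 46)*M = (-1 - 46)*9 = -47*9 = -423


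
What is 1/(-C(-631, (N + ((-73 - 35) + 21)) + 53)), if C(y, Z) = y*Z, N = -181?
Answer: -1/135665 ≈ -7.3711e-6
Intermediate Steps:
C(y, Z) = Z*y
1/(-C(-631, (N + ((-73 - 35) + 21)) + 53)) = 1/(-((-181 + ((-73 - 35) + 21)) + 53)*(-631)) = 1/(-((-181 + (-108 + 21)) + 53)*(-631)) = 1/(-((-181 - 87) + 53)*(-631)) = 1/(-(-268 + 53)*(-631)) = 1/(-(-215)*(-631)) = 1/(-1*135665) = 1/(-135665) = -1/135665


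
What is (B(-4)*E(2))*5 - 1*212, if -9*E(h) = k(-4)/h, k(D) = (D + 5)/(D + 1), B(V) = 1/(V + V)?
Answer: -91589/432 ≈ -212.01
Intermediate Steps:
B(V) = 1/(2*V)
k(D) = (5 + D)/(1 + D)
E(h) = 1/(27*h) (E(h) = -(5 - 4)/(1 - 4)/(9*h) = -1/(-3)/(9*h) = -(-⅓*1)/(9*h) = -(-1)/(27*h) = 1/(27*h))
(B(-4)*E(2))*5 - 1*212 = (((½)/(-4))*((1/27)/2))*5 - 1*212 = (((½)*(-¼))*((1/27)*(½)))*5 - 212 = -⅛*1/54*5 - 212 = -1/432*5 - 212 = -5/432 - 212 = -91589/432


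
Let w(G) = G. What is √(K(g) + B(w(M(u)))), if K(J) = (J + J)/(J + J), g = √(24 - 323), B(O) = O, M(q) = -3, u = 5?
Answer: I*√2 ≈ 1.4142*I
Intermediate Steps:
g = I*√299 (g = √(-299) = I*√299 ≈ 17.292*I)
K(J) = 1 (K(J) = (2*J)/((2*J)) = (2*J)*(1/(2*J)) = 1)
√(K(g) + B(w(M(u)))) = √(1 - 3) = √(-2) = I*√2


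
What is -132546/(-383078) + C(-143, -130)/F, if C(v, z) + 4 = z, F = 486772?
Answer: 16117087265/46617911054 ≈ 0.34573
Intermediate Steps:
C(v, z) = -4 + z
-132546/(-383078) + C(-143, -130)/F = -132546/(-383078) + (-4 - 130)/486772 = -132546*(-1/383078) - 134*1/486772 = 66273/191539 - 67/243386 = 16117087265/46617911054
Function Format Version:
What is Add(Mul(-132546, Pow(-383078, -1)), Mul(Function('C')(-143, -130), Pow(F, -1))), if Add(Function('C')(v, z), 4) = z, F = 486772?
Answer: Rational(16117087265, 46617911054) ≈ 0.34573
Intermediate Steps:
Function('C')(v, z) = Add(-4, z)
Add(Mul(-132546, Pow(-383078, -1)), Mul(Function('C')(-143, -130), Pow(F, -1))) = Add(Mul(-132546, Pow(-383078, -1)), Mul(Add(-4, -130), Pow(486772, -1))) = Add(Mul(-132546, Rational(-1, 383078)), Mul(-134, Rational(1, 486772))) = Add(Rational(66273, 191539), Rational(-67, 243386)) = Rational(16117087265, 46617911054)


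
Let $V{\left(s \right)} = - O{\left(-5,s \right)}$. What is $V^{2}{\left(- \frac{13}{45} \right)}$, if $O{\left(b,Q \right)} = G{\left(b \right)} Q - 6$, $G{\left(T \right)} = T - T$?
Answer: $36$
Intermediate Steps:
$G{\left(T \right)} = 0$
$O{\left(b,Q \right)} = -6$ ($O{\left(b,Q \right)} = 0 Q - 6 = 0 - 6 = -6$)
$V{\left(s \right)} = 6$ ($V{\left(s \right)} = \left(-1\right) \left(-6\right) = 6$)
$V^{2}{\left(- \frac{13}{45} \right)} = 6^{2} = 36$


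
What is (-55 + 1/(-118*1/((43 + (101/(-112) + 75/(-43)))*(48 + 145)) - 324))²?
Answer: 446854479378236938265625/147703912041747629584 ≈ 3025.3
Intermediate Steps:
(-55 + 1/(-118*1/((43 + (101/(-112) + 75/(-43)))*(48 + 145)) - 324))² = (-55 + 1/(-118*1/(193*(43 + (101*(-1/112) + 75*(-1/43)))) - 324))² = (-55 + 1/(-118*1/(193*(43 + (-101/112 - 75/43))) - 324))² = (-55 + 1/(-118*1/(193*(43 - 12743/4816)) - 324))² = (-55 + 1/(-118/((194345/4816)*193) - 324))² = (-55 + 1/(-118/37508585/4816 - 324))² = (-55 + 1/(-118*4816/37508585 - 324))² = (-55 + 1/(-568288/37508585 - 324))² = (-55 + 1/(-12153349828/37508585))² = (-55 - 37508585/12153349828)² = (-668471749125/12153349828)² = 446854479378236938265625/147703912041747629584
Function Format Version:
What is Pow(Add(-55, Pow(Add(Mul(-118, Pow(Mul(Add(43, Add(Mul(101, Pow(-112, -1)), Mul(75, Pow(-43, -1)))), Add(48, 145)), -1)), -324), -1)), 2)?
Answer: Rational(446854479378236938265625, 147703912041747629584) ≈ 3025.3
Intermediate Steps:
Pow(Add(-55, Pow(Add(Mul(-118, Pow(Mul(Add(43, Add(Mul(101, Pow(-112, -1)), Mul(75, Pow(-43, -1)))), Add(48, 145)), -1)), -324), -1)), 2) = Pow(Add(-55, Pow(Add(Mul(-118, Pow(Mul(Add(43, Add(Mul(101, Rational(-1, 112)), Mul(75, Rational(-1, 43)))), 193), -1)), -324), -1)), 2) = Pow(Add(-55, Pow(Add(Mul(-118, Pow(Mul(Add(43, Add(Rational(-101, 112), Rational(-75, 43))), 193), -1)), -324), -1)), 2) = Pow(Add(-55, Pow(Add(Mul(-118, Pow(Mul(Add(43, Rational(-12743, 4816)), 193), -1)), -324), -1)), 2) = Pow(Add(-55, Pow(Add(Mul(-118, Pow(Mul(Rational(194345, 4816), 193), -1)), -324), -1)), 2) = Pow(Add(-55, Pow(Add(Mul(-118, Pow(Rational(37508585, 4816), -1)), -324), -1)), 2) = Pow(Add(-55, Pow(Add(Mul(-118, Rational(4816, 37508585)), -324), -1)), 2) = Pow(Add(-55, Pow(Add(Rational(-568288, 37508585), -324), -1)), 2) = Pow(Add(-55, Pow(Rational(-12153349828, 37508585), -1)), 2) = Pow(Add(-55, Rational(-37508585, 12153349828)), 2) = Pow(Rational(-668471749125, 12153349828), 2) = Rational(446854479378236938265625, 147703912041747629584)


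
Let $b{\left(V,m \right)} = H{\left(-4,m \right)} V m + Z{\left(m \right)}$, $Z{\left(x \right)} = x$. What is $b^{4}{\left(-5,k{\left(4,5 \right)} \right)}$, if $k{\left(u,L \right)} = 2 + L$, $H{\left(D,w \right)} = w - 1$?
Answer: $1698181681$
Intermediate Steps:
$H{\left(D,w \right)} = -1 + w$
$b{\left(V,m \right)} = m + V m \left(-1 + m\right)$ ($b{\left(V,m \right)} = \left(-1 + m\right) V m + m = V \left(-1 + m\right) m + m = V m \left(-1 + m\right) + m = m + V m \left(-1 + m\right)$)
$b^{4}{\left(-5,k{\left(4,5 \right)} \right)} = \left(\left(2 + 5\right) \left(1 - 5 \left(-1 + \left(2 + 5\right)\right)\right)\right)^{4} = \left(7 \left(1 - 5 \left(-1 + 7\right)\right)\right)^{4} = \left(7 \left(1 - 30\right)\right)^{4} = \left(7 \left(-29\right)\right)^{4} = \left(-203\right)^{4} = 1698181681$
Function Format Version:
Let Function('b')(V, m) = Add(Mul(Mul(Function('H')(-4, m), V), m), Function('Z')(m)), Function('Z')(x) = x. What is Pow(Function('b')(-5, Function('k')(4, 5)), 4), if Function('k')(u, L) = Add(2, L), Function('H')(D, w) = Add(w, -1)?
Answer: 1698181681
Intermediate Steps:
Function('H')(D, w) = Add(-1, w)
Function('b')(V, m) = Add(m, Mul(V, m, Add(-1, m))) (Function('b')(V, m) = Add(Mul(Mul(Add(-1, m), V), m), m) = Add(Mul(Mul(V, Add(-1, m)), m), m) = Add(Mul(V, m, Add(-1, m)), m) = Add(m, Mul(V, m, Add(-1, m))))
Pow(Function('b')(-5, Function('k')(4, 5)), 4) = Pow(Mul(Add(2, 5), Add(1, Mul(-5, Add(-1, Add(2, 5))))), 4) = Pow(Mul(7, Add(1, Mul(-5, Add(-1, 7)))), 4) = Pow(Mul(7, Add(1, Mul(-5, 6))), 4) = Pow(Mul(7, Add(1, -30)), 4) = Pow(Mul(7, -29), 4) = Pow(-203, 4) = 1698181681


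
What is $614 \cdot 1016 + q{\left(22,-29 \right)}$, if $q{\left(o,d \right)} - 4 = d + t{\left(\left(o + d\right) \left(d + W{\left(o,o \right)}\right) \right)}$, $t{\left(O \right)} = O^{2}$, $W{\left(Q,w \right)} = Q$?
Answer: $626200$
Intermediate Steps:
$q{\left(o,d \right)} = 4 + d + \left(d + o\right)^{4}$ ($q{\left(o,d \right)} = 4 + \left(d + \left(\left(o + d\right) \left(d + o\right)\right)^{2}\right) = 4 + \left(d + \left(\left(d + o\right) \left(d + o\right)\right)^{2}\right) = 4 + \left(d + \left(\left(d + o\right)^{2}\right)^{2}\right) = 4 + \left(d + \left(d + o\right)^{4}\right) = 4 + d + \left(d + o\right)^{4}$)
$614 \cdot 1016 + q{\left(22,-29 \right)} = 614 \cdot 1016 + \left(4 - 29 + \left(\left(-29\right)^{2} + 22^{2} + 2 \left(-29\right) 22\right)^{2}\right) = 623824 + \left(4 - 29 + \left(841 + 484 - 1276\right)^{2}\right) = 623824 + \left(4 - 29 + 49^{2}\right) = 623824 + \left(4 - 29 + 2401\right) = 623824 + 2376 = 626200$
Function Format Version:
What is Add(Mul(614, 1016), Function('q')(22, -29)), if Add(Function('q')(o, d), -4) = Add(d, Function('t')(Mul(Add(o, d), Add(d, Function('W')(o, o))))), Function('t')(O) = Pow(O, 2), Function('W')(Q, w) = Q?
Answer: 626200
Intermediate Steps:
Function('q')(o, d) = Add(4, d, Pow(Add(d, o), 4)) (Function('q')(o, d) = Add(4, Add(d, Pow(Mul(Add(o, d), Add(d, o)), 2))) = Add(4, Add(d, Pow(Mul(Add(d, o), Add(d, o)), 2))) = Add(4, Add(d, Pow(Pow(Add(d, o), 2), 2))) = Add(4, Add(d, Pow(Add(d, o), 4))) = Add(4, d, Pow(Add(d, o), 4)))
Add(Mul(614, 1016), Function('q')(22, -29)) = Add(Mul(614, 1016), Add(4, -29, Pow(Add(Pow(-29, 2), Pow(22, 2), Mul(2, -29, 22)), 2))) = Add(623824, Add(4, -29, Pow(Add(841, 484, -1276), 2))) = Add(623824, Add(4, -29, Pow(49, 2))) = Add(623824, Add(4, -29, 2401)) = Add(623824, 2376) = 626200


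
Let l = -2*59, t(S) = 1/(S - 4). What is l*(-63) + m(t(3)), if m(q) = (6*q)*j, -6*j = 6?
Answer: 7440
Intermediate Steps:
j = -1 (j = -1/6*6 = -1)
t(S) = 1/(-4 + S)
l = -118
m(q) = -6*q (m(q) = (6*q)*(-1) = -6*q)
l*(-63) + m(t(3)) = -118*(-63) - 6/(-4 + 3) = 7434 - 6/(-1) = 7434 - 6*(-1) = 7434 + 6 = 7440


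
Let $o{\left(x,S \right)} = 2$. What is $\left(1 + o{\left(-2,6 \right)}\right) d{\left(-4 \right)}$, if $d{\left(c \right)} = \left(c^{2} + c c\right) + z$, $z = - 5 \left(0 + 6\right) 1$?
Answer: $6$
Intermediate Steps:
$z = -30$ ($z = \left(-5\right) 6 \cdot 1 = \left(-30\right) 1 = -30$)
$d{\left(c \right)} = -30 + 2 c^{2}$ ($d{\left(c \right)} = \left(c^{2} + c c\right) - 30 = \left(c^{2} + c^{2}\right) - 30 = 2 c^{2} - 30 = -30 + 2 c^{2}$)
$\left(1 + o{\left(-2,6 \right)}\right) d{\left(-4 \right)} = \left(1 + 2\right) \left(-30 + 2 \left(-4\right)^{2}\right) = 3 \left(-30 + 2 \cdot 16\right) = 3 \left(-30 + 32\right) = 3 \cdot 2 = 6$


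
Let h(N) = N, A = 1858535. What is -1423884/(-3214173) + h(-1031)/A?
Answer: 881008145859/1991217672185 ≈ 0.44245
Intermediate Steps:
-1423884/(-3214173) + h(-1031)/A = -1423884/(-3214173) - 1031/1858535 = -1423884*(-1/3214173) - 1031*1/1858535 = 474628/1071391 - 1031/1858535 = 881008145859/1991217672185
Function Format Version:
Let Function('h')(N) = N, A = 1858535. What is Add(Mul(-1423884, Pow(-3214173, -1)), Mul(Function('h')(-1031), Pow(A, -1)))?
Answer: Rational(881008145859, 1991217672185) ≈ 0.44245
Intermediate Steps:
Add(Mul(-1423884, Pow(-3214173, -1)), Mul(Function('h')(-1031), Pow(A, -1))) = Add(Mul(-1423884, Pow(-3214173, -1)), Mul(-1031, Pow(1858535, -1))) = Add(Mul(-1423884, Rational(-1, 3214173)), Mul(-1031, Rational(1, 1858535))) = Add(Rational(474628, 1071391), Rational(-1031, 1858535)) = Rational(881008145859, 1991217672185)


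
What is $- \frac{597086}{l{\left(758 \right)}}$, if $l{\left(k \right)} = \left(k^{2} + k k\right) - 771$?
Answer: $- \frac{85298}{164051} \approx -0.51995$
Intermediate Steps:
$l{\left(k \right)} = -771 + 2 k^{2}$ ($l{\left(k \right)} = \left(k^{2} + k^{2}\right) - 771 = 2 k^{2} - 771 = -771 + 2 k^{2}$)
$- \frac{597086}{l{\left(758 \right)}} = - \frac{597086}{-771 + 2 \cdot 758^{2}} = - \frac{597086}{-771 + 2 \cdot 574564} = - \frac{597086}{-771 + 1149128} = - \frac{597086}{1148357} = \left(-597086\right) \frac{1}{1148357} = - \frac{85298}{164051}$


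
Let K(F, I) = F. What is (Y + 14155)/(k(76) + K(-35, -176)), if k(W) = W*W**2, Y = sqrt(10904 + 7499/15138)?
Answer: 14155/438941 + sqrt(330144502)/76375734 ≈ 0.032486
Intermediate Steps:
Y = sqrt(330144502)/174 (Y = sqrt(10904 + 7499*(1/15138)) = sqrt(10904 + 7499/15138) = sqrt(165072251/15138) = sqrt(330144502)/174 ≈ 104.42)
k(W) = W**3
(Y + 14155)/(k(76) + K(-35, -176)) = (sqrt(330144502)/174 + 14155)/(76**3 - 35) = (14155 + sqrt(330144502)/174)/(438976 - 35) = (14155 + sqrt(330144502)/174)/438941 = (14155 + sqrt(330144502)/174)*(1/438941) = 14155/438941 + sqrt(330144502)/76375734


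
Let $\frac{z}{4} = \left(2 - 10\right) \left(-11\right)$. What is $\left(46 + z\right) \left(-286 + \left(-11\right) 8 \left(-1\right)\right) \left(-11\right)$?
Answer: $866844$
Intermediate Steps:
$z = 352$ ($z = 4 \left(2 - 10\right) \left(-11\right) = 4 \left(\left(-8\right) \left(-11\right)\right) = 4 \cdot 88 = 352$)
$\left(46 + z\right) \left(-286 + \left(-11\right) 8 \left(-1\right)\right) \left(-11\right) = \left(46 + 352\right) \left(-286 + \left(-11\right) 8 \left(-1\right)\right) \left(-11\right) = 398 \left(-286 - -88\right) \left(-11\right) = 398 \left(-286 + 88\right) \left(-11\right) = 398 \left(-198\right) \left(-11\right) = \left(-78804\right) \left(-11\right) = 866844$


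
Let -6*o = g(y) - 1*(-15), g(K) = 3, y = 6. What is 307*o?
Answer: -921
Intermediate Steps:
o = -3 (o = -(3 - 1*(-15))/6 = -(3 + 15)/6 = -1/6*18 = -3)
307*o = 307*(-3) = -921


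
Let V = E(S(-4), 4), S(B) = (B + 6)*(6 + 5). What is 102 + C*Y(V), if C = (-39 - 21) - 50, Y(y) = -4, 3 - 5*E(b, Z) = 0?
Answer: 542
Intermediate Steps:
S(B) = 66 + 11*B (S(B) = (6 + B)*11 = 66 + 11*B)
E(b, Z) = 3/5 (E(b, Z) = 3/5 - 1/5*0 = 3/5 + 0 = 3/5)
V = 3/5 ≈ 0.60000
C = -110 (C = -60 - 50 = -110)
102 + C*Y(V) = 102 - 110*(-4) = 102 + 440 = 542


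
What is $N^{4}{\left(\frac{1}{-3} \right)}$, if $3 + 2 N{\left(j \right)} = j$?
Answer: $\frac{625}{81} \approx 7.716$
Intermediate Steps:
$N{\left(j \right)} = - \frac{3}{2} + \frac{j}{2}$
$N^{4}{\left(\frac{1}{-3} \right)} = \left(- \frac{3}{2} + \frac{1}{2 \left(-3\right)}\right)^{4} = \left(- \frac{3}{2} + \frac{1}{2} \left(- \frac{1}{3}\right)\right)^{4} = \left(- \frac{3}{2} - \frac{1}{6}\right)^{4} = \left(- \frac{5}{3}\right)^{4} = \frac{625}{81}$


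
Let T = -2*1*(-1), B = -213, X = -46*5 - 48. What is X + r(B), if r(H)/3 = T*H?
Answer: -1556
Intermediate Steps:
X = -278 (X = -230 - 48 = -278)
T = 2 (T = -2*(-1) = 2)
r(H) = 6*H (r(H) = 3*(2*H) = 6*H)
X + r(B) = -278 + 6*(-213) = -278 - 1278 = -1556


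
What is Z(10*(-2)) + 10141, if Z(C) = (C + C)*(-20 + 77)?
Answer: 7861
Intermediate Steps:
Z(C) = 114*C (Z(C) = (2*C)*57 = 114*C)
Z(10*(-2)) + 10141 = 114*(10*(-2)) + 10141 = 114*(-20) + 10141 = -2280 + 10141 = 7861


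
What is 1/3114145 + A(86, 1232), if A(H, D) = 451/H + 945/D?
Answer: 141671806053/23567849360 ≈ 6.0112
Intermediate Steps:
1/3114145 + A(86, 1232) = 1/3114145 + (451/86 + 945/1232) = 1/3114145 + (451*(1/86) + 945*(1/1232)) = 1/3114145 + (451/86 + 135/176) = 1/3114145 + 45493/7568 = 141671806053/23567849360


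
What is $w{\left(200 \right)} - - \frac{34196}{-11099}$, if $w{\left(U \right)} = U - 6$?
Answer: $\frac{2119010}{11099} \approx 190.92$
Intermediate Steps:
$w{\left(U \right)} = -6 + U$
$w{\left(200 \right)} - - \frac{34196}{-11099} = \left(-6 + 200\right) - - \frac{34196}{-11099} = 194 - \left(-34196\right) \left(- \frac{1}{11099}\right) = 194 - \frac{34196}{11099} = \frac{2119010}{11099}$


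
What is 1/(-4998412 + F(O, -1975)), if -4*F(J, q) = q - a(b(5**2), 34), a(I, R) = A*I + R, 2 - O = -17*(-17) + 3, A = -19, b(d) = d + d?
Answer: -4/19992589 ≈ -2.0007e-7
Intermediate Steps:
b(d) = 2*d
O = -290 (O = 2 - (-17*(-17) + 3) = 2 - (289 + 3) = 2 - 1*292 = 2 - 292 = -290)
a(I, R) = R - 19*I (a(I, R) = -19*I + R = R - 19*I)
F(J, q) = -229 - q/4 (F(J, q) = -(q - (34 - 38*5**2))/4 = -(q - (34 - 38*25))/4 = -(q - (34 - 19*50))/4 = -(q - (34 - 950))/4 = -(q - 1*(-916))/4 = -(q + 916)/4 = -(916 + q)/4 = -229 - q/4)
1/(-4998412 + F(O, -1975)) = 1/(-4998412 + (-229 - 1/4*(-1975))) = 1/(-4998412 + (-229 + 1975/4)) = 1/(-4998412 + 1059/4) = 1/(-19992589/4) = -4/19992589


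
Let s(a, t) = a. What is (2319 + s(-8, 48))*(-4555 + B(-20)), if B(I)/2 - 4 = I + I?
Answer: -10692997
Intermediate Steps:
B(I) = 8 + 4*I (B(I) = 8 + 2*(I + I) = 8 + 2*(2*I) = 8 + 4*I)
(2319 + s(-8, 48))*(-4555 + B(-20)) = (2319 - 8)*(-4555 + (8 + 4*(-20))) = 2311*(-4555 + (8 - 80)) = 2311*(-4555 - 72) = 2311*(-4627) = -10692997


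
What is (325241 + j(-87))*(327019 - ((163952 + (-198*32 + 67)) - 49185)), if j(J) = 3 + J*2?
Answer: 71034621470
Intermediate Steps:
j(J) = 3 + 2*J
(325241 + j(-87))*(327019 - ((163952 + (-198*32 + 67)) - 49185)) = (325241 + (3 + 2*(-87)))*(327019 - ((163952 + (-198*32 + 67)) - 49185)) = (325241 + (3 - 174))*(327019 - ((163952 + (-6336 + 67)) - 49185)) = (325241 - 171)*(327019 - ((163952 - 6269) - 49185)) = 325070*(327019 - (157683 - 49185)) = 325070*(327019 - 1*108498) = 325070*(327019 - 108498) = 325070*218521 = 71034621470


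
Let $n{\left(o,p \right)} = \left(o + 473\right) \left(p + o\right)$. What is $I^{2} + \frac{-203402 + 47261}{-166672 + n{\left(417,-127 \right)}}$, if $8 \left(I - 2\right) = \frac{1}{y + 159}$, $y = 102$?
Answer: $\frac{76203300659}{33216889536} \approx 2.2941$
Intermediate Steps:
$n{\left(o,p \right)} = \left(473 + o\right) \left(o + p\right)$
$I = \frac{4177}{2088}$ ($I = 2 + \frac{1}{8 \left(102 + 159\right)} = 2 + \frac{1}{8 \cdot 261} = 2 + \frac{1}{8} \cdot \frac{1}{261} = 2 + \frac{1}{2088} = \frac{4177}{2088} \approx 2.0005$)
$I^{2} + \frac{-203402 + 47261}{-166672 + n{\left(417,-127 \right)}} = \left(\frac{4177}{2088}\right)^{2} + \frac{-203402 + 47261}{-166672 + \left(417^{2} + 473 \cdot 417 + 473 \left(-127\right) + 417 \left(-127\right)\right)} = \frac{17447329}{4359744} - \frac{156141}{-166672 + \left(173889 + 197241 - 60071 - 52959\right)} = \frac{17447329}{4359744} - \frac{156141}{-166672 + 258100} = \frac{17447329}{4359744} - \frac{156141}{91428} = \frac{17447329}{4359744} - \frac{52047}{30476} = \frac{76203300659}{33216889536}$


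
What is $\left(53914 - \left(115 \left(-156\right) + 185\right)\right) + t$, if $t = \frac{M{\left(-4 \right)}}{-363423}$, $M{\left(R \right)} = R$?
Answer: $\frac{26046162991}{363423} \approx 71669.0$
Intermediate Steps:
$t = \frac{4}{363423}$ ($t = - \frac{4}{-363423} = \left(-4\right) \left(- \frac{1}{363423}\right) = \frac{4}{363423} \approx 1.1006 \cdot 10^{-5}$)
$\left(53914 - \left(115 \left(-156\right) + 185\right)\right) + t = \left(53914 - \left(115 \left(-156\right) + 185\right)\right) + \frac{4}{363423} = \left(53914 - \left(-17940 + 185\right)\right) + \frac{4}{363423} = \left(53914 - -17755\right) + \frac{4}{363423} = \left(53914 + 17755\right) + \frac{4}{363423} = 71669 + \frac{4}{363423} = \frac{26046162991}{363423}$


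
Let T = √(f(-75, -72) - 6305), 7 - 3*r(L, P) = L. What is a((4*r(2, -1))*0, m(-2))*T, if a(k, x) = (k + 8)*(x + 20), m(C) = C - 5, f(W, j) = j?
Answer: 104*I*√6377 ≈ 8305.0*I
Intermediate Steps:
r(L, P) = 7/3 - L/3
m(C) = -5 + C
T = I*√6377 (T = √(-72 - 6305) = √(-6377) = I*√6377 ≈ 79.856*I)
a(k, x) = (8 + k)*(20 + x)
a((4*r(2, -1))*0, m(-2))*T = (160 + 8*(-5 - 2) + 20*((4*(7/3 - ⅓*2))*0) + ((4*(7/3 - ⅓*2))*0)*(-5 - 2))*(I*√6377) = (160 + 8*(-7) + 20*((4*(7/3 - ⅔))*0) + ((4*(7/3 - ⅔))*0)*(-7))*(I*√6377) = (160 - 56 + 20*((4*(5/3))*0) + ((4*(5/3))*0)*(-7))*(I*√6377) = (160 - 56 + 20*((20/3)*0) + ((20/3)*0)*(-7))*(I*√6377) = (160 - 56 + 20*0 + 0*(-7))*(I*√6377) = (160 - 56 + 0 + 0)*(I*√6377) = 104*(I*√6377) = 104*I*√6377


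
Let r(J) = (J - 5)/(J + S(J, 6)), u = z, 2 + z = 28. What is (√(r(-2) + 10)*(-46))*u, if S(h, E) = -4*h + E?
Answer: -598*√339/3 ≈ -3670.1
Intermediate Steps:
z = 26 (z = -2 + 28 = 26)
S(h, E) = E - 4*h
u = 26
r(J) = (-5 + J)/(6 - 3*J) (r(J) = (J - 5)/(J + (6 - 4*J)) = (-5 + J)/(6 - 3*J))
(√(r(-2) + 10)*(-46))*u = (√((5 - 1*(-2))/(3*(-2 - 2)) + 10)*(-46))*26 = (√((⅓)*(5 + 2)/(-4) + 10)*(-46))*26 = (√((⅓)*(-¼)*7 + 10)*(-46))*26 = (√(-7/12 + 10)*(-46))*26 = (√(113/12)*(-46))*26 = ((√339/6)*(-46))*26 = -23*√339/3*26 = -598*√339/3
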